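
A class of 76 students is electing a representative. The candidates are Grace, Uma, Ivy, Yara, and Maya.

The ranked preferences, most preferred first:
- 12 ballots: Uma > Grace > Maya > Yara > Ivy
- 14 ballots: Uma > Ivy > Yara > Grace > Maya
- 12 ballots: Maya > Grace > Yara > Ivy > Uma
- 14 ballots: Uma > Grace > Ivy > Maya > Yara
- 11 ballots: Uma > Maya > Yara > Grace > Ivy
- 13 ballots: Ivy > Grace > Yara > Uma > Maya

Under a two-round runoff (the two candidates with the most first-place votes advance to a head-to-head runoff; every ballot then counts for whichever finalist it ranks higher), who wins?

Round 1 first-place votes: Grace 0, Uma 51, Ivy 13, Yara 0, Maya 12. Uma and Ivy advance.
Runoff: Uma is ranked above Ivy on 51 ballots, Ivy above Uma on 25.

Uma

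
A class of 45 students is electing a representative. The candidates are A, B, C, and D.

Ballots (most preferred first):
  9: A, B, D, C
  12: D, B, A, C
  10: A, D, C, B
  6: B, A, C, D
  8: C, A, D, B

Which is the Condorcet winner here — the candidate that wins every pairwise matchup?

A

A vs B: 27–18
A vs C: 37–8
A vs D: 33–12
A beats every other candidate.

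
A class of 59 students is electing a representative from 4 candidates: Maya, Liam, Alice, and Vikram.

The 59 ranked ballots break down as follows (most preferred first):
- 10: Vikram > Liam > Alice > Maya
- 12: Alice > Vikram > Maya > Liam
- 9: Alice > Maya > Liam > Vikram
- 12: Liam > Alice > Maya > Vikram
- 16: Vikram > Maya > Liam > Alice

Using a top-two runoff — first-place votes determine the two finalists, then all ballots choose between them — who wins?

Round 1 first-place votes: Maya 0, Liam 12, Alice 21, Vikram 26. Vikram and Alice advance.
Runoff: Vikram is ranked above Alice on 26 ballots, Alice above Vikram on 33.

Alice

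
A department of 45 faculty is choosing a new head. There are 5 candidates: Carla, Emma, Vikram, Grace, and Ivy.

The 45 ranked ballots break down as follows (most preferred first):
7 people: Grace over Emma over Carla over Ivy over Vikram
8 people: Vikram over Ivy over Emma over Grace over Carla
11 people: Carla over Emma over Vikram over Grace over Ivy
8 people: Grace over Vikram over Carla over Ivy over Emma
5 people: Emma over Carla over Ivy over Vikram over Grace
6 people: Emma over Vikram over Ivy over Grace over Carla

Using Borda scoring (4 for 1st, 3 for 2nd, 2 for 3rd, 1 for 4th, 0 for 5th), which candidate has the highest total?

Emma

Carla: 7×2 + 8×0 + 11×4 + 8×2 + 5×3 + 6×0 = 89
Emma: 7×3 + 8×2 + 11×3 + 8×0 + 5×4 + 6×4 = 114
Vikram: 7×0 + 8×4 + 11×2 + 8×3 + 5×1 + 6×3 = 101
Grace: 7×4 + 8×1 + 11×1 + 8×4 + 5×0 + 6×1 = 85
Ivy: 7×1 + 8×3 + 11×0 + 8×1 + 5×2 + 6×2 = 61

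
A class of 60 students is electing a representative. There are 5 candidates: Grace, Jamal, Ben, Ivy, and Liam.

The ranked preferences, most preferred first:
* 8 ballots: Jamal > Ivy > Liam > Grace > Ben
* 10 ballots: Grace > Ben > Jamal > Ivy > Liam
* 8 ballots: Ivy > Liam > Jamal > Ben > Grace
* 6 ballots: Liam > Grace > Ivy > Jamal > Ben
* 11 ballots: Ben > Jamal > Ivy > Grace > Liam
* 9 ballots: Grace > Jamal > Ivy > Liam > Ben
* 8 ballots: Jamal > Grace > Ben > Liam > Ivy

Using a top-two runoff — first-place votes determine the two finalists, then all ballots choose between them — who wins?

Jamal

Round 1 first-place votes: Grace 19, Jamal 16, Ben 11, Ivy 8, Liam 6. Grace and Jamal advance.
Runoff: Grace is ranked above Jamal on 25 ballots, Jamal above Grace on 35.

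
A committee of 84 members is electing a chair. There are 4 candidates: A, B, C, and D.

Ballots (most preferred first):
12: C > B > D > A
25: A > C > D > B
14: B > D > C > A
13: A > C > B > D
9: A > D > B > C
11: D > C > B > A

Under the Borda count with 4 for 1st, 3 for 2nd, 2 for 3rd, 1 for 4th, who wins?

A: 12×1 + 25×4 + 14×1 + 13×4 + 9×4 + 11×1 = 225
B: 12×3 + 25×1 + 14×4 + 13×2 + 9×2 + 11×2 = 183
C: 12×4 + 25×3 + 14×2 + 13×3 + 9×1 + 11×3 = 232
D: 12×2 + 25×2 + 14×3 + 13×1 + 9×3 + 11×4 = 200

C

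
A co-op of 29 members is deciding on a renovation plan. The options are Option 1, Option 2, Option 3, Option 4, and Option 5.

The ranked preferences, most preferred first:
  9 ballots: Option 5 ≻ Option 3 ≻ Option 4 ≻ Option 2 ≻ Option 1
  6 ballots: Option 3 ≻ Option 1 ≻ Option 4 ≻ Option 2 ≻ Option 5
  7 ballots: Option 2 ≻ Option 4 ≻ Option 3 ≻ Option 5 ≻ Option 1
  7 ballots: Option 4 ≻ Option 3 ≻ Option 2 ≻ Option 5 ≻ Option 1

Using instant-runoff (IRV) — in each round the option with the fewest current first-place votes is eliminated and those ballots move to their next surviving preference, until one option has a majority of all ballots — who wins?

Round 1: Option 1 0, Option 2 7, Option 3 6, Option 4 7, Option 5 9. Option 1 eliminated.
Round 2: Option 2 7, Option 3 6, Option 4 7, Option 5 9. Option 3 eliminated.
Round 3: Option 2 7, Option 4 13, Option 5 9. Option 2 eliminated.
Round 4: Option 4 20, Option 5 9. Option 4 has a majority (≥15).

Option 4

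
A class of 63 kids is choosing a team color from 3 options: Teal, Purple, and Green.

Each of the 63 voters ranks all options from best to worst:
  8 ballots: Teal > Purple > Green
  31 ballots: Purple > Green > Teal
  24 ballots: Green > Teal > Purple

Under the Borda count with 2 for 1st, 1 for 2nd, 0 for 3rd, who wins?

Green

Teal: 8×2 + 31×0 + 24×1 = 40
Purple: 8×1 + 31×2 + 24×0 = 70
Green: 8×0 + 31×1 + 24×2 = 79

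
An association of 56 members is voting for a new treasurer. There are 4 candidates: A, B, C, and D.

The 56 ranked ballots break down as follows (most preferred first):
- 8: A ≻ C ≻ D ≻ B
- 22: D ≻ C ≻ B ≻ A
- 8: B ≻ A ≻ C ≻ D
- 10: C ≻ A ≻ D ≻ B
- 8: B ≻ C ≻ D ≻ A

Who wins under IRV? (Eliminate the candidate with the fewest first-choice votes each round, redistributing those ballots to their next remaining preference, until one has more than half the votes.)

Round 1: A 8, B 16, C 10, D 22. A eliminated.
Round 2: B 16, C 18, D 22. B eliminated.
Round 3: C 34, D 22. C has a majority (≥29).

C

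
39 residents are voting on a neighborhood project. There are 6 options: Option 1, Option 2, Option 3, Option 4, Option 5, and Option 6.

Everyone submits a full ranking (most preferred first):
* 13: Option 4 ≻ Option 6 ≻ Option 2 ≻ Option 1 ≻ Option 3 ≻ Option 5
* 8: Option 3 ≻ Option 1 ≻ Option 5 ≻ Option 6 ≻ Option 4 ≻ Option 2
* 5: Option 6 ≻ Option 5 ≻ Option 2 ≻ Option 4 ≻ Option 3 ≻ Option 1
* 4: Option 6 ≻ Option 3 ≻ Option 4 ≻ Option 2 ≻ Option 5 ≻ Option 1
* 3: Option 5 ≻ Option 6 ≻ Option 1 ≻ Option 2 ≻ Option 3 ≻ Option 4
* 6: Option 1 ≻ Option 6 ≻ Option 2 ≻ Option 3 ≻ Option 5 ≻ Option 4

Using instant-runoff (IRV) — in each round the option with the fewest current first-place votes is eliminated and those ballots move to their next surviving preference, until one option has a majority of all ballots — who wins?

Option 6

Round 1: Option 1 6, Option 2 0, Option 3 8, Option 4 13, Option 5 3, Option 6 9. Option 2 eliminated.
Round 2: Option 1 6, Option 3 8, Option 4 13, Option 5 3, Option 6 9. Option 5 eliminated.
Round 3: Option 1 6, Option 3 8, Option 4 13, Option 6 12. Option 1 eliminated.
Round 4: Option 3 8, Option 4 13, Option 6 18. Option 3 eliminated.
Round 5: Option 4 13, Option 6 26. Option 6 has a majority (≥20).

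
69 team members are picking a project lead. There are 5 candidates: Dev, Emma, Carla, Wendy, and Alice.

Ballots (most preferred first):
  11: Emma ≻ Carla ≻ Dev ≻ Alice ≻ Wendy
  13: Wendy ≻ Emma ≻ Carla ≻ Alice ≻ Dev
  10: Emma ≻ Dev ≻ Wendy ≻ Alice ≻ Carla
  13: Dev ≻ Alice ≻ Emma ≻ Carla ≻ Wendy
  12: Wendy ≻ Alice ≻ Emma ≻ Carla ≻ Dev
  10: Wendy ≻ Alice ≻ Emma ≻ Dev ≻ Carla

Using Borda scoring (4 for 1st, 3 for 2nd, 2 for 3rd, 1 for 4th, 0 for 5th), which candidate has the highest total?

Dev: 11×2 + 13×0 + 10×3 + 13×4 + 12×0 + 10×1 = 114
Emma: 11×4 + 13×3 + 10×4 + 13×2 + 12×2 + 10×2 = 193
Carla: 11×3 + 13×2 + 10×0 + 13×1 + 12×1 + 10×0 = 84
Wendy: 11×0 + 13×4 + 10×2 + 13×0 + 12×4 + 10×4 = 160
Alice: 11×1 + 13×1 + 10×1 + 13×3 + 12×3 + 10×3 = 139

Emma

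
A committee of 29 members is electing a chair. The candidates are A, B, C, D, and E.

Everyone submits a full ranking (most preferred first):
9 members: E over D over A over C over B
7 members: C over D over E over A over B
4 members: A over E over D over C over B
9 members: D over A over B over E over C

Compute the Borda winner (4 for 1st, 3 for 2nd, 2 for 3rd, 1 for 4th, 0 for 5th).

A: 9×2 + 7×1 + 4×4 + 9×3 = 68
B: 9×0 + 7×0 + 4×0 + 9×2 = 18
C: 9×1 + 7×4 + 4×1 + 9×0 = 41
D: 9×3 + 7×3 + 4×2 + 9×4 = 92
E: 9×4 + 7×2 + 4×3 + 9×1 = 71

D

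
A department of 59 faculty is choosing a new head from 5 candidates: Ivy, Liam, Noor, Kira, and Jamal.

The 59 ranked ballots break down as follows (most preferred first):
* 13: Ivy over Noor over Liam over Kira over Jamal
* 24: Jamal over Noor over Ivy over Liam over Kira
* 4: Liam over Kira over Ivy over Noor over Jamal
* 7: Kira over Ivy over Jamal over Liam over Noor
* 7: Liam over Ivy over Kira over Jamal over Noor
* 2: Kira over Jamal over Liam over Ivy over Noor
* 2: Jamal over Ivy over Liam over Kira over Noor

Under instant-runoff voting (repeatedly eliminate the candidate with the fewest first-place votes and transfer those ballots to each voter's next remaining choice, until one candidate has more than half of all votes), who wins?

Ivy

Round 1: Ivy 13, Liam 11, Noor 0, Kira 9, Jamal 26. Noor eliminated.
Round 2: Ivy 13, Liam 11, Kira 9, Jamal 26. Kira eliminated.
Round 3: Ivy 20, Liam 11, Jamal 28. Liam eliminated.
Round 4: Ivy 31, Jamal 28. Ivy has a majority (≥30).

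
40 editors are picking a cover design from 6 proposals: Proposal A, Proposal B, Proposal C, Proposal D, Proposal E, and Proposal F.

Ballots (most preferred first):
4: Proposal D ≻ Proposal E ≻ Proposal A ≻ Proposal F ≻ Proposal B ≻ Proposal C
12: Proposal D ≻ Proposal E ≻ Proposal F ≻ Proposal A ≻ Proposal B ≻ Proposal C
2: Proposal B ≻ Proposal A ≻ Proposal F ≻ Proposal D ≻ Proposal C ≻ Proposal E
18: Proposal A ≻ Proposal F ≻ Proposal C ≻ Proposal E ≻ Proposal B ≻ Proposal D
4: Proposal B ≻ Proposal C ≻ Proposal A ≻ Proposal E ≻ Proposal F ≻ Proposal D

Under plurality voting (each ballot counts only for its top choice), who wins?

Proposal A

First-place votes: Proposal A 18, Proposal B 6, Proposal C 0, Proposal D 16, Proposal E 0, Proposal F 0.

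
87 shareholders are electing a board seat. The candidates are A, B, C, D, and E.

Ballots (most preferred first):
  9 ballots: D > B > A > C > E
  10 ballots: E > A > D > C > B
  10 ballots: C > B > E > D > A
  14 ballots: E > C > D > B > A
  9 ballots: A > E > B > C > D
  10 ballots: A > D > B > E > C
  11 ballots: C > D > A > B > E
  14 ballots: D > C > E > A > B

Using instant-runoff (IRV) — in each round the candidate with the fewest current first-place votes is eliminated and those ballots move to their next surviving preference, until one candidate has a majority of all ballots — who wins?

Round 1: A 19, B 0, C 21, D 23, E 24. B eliminated.
Round 2: A 19, C 21, D 23, E 24. A eliminated.
Round 3: C 21, D 33, E 33. C eliminated.
Round 4: D 44, E 43. D has a majority (≥44).

D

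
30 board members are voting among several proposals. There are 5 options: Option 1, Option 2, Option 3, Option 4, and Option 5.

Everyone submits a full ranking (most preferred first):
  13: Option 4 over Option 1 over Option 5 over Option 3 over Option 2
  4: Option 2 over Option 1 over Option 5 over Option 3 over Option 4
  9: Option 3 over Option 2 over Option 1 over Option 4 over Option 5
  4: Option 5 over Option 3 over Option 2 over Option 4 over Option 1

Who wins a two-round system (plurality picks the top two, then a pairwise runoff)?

Option 3

Round 1 first-place votes: Option 1 0, Option 2 4, Option 3 9, Option 4 13, Option 5 4. Option 4 and Option 3 advance.
Runoff: Option 4 is ranked above Option 3 on 13 ballots, Option 3 above Option 4 on 17.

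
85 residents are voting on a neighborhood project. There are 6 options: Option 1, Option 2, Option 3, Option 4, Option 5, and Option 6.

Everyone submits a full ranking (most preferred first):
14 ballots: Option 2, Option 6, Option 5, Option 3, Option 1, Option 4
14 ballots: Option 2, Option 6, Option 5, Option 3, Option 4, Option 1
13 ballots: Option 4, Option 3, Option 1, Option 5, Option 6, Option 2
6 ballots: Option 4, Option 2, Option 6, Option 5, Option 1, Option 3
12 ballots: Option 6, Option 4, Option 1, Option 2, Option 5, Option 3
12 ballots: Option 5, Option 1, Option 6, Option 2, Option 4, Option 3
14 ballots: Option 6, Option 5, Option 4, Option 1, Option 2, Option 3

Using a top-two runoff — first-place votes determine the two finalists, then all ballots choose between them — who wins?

Round 1 first-place votes: Option 1 0, Option 2 28, Option 3 0, Option 4 19, Option 5 12, Option 6 26. Option 2 and Option 6 advance.
Runoff: Option 2 is ranked above Option 6 on 34 ballots, Option 6 above Option 2 on 51.

Option 6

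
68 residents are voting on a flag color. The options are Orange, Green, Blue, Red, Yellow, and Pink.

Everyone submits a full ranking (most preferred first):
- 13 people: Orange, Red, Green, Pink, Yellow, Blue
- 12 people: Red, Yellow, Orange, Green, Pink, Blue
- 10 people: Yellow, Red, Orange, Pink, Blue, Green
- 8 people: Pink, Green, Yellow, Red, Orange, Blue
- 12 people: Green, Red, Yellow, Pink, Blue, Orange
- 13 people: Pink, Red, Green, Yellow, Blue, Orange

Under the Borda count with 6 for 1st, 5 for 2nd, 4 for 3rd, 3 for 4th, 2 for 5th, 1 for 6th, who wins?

Red

Orange: 13×6 + 12×4 + 10×4 + 8×2 + 12×1 + 13×1 = 207
Green: 13×4 + 12×3 + 10×1 + 8×5 + 12×6 + 13×4 = 262
Blue: 13×1 + 12×1 + 10×2 + 8×1 + 12×2 + 13×2 = 103
Red: 13×5 + 12×6 + 10×5 + 8×3 + 12×5 + 13×5 = 336
Yellow: 13×2 + 12×5 + 10×6 + 8×4 + 12×4 + 13×3 = 265
Pink: 13×3 + 12×2 + 10×3 + 8×6 + 12×3 + 13×6 = 255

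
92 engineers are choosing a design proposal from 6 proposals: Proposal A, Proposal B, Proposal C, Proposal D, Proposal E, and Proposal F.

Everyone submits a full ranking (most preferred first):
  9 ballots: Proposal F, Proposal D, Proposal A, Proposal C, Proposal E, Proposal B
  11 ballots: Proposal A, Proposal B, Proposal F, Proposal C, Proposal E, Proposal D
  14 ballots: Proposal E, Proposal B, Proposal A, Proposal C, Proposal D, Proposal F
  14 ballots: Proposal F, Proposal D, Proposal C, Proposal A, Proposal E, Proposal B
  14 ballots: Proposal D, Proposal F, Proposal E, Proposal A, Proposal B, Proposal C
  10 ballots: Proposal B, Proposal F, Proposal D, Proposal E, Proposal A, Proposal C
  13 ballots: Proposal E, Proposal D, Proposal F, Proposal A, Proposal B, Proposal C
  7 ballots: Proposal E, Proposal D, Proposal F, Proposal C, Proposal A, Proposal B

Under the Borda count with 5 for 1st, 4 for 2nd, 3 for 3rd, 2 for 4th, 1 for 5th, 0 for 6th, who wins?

Proposal F

Proposal A: 9×3 + 11×5 + 14×3 + 14×2 + 14×2 + 10×1 + 13×2 + 7×1 = 223
Proposal B: 9×0 + 11×4 + 14×4 + 14×0 + 14×1 + 10×5 + 13×1 + 7×0 = 177
Proposal C: 9×2 + 11×2 + 14×2 + 14×3 + 14×0 + 10×0 + 13×0 + 7×2 = 124
Proposal D: 9×4 + 11×0 + 14×1 + 14×4 + 14×5 + 10×3 + 13×4 + 7×4 = 286
Proposal E: 9×1 + 11×1 + 14×5 + 14×1 + 14×3 + 10×2 + 13×5 + 7×5 = 266
Proposal F: 9×5 + 11×3 + 14×0 + 14×5 + 14×4 + 10×4 + 13×3 + 7×3 = 304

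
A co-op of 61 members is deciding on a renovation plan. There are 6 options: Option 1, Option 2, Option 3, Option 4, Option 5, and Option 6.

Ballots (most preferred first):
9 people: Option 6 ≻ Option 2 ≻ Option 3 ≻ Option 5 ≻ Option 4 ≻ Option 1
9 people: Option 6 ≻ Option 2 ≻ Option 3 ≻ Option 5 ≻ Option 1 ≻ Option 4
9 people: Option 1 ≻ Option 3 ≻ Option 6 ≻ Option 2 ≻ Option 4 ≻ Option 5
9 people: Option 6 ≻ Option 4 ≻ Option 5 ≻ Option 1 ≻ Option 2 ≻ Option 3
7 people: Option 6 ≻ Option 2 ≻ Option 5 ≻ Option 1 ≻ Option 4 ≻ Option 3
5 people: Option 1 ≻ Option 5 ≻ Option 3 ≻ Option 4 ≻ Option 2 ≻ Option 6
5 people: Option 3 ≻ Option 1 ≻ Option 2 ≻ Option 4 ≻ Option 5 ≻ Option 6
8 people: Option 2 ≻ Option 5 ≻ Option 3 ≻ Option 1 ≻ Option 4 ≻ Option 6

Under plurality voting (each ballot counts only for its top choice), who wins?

First-place votes: Option 1 14, Option 2 8, Option 3 5, Option 4 0, Option 5 0, Option 6 34.

Option 6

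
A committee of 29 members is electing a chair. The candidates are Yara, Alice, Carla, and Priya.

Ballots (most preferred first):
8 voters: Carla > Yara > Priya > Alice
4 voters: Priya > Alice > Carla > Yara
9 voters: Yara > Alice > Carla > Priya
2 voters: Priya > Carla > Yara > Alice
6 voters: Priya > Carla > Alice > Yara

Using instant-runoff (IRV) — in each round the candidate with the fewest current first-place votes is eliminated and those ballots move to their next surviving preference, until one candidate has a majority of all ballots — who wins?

Round 1: Yara 9, Alice 0, Carla 8, Priya 12. Alice eliminated.
Round 2: Yara 9, Carla 8, Priya 12. Carla eliminated.
Round 3: Yara 17, Priya 12. Yara has a majority (≥15).

Yara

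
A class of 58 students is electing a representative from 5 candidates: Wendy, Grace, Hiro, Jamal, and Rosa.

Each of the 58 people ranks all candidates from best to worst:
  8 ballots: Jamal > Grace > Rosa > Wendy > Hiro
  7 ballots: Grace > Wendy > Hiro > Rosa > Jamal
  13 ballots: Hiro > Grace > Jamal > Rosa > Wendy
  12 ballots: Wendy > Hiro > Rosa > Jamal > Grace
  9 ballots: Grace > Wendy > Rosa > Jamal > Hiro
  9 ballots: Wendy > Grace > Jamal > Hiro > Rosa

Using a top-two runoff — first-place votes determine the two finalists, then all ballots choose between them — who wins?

Round 1 first-place votes: Wendy 21, Grace 16, Hiro 13, Jamal 8, Rosa 0. Wendy and Grace advance.
Runoff: Wendy is ranked above Grace on 21 ballots, Grace above Wendy on 37.

Grace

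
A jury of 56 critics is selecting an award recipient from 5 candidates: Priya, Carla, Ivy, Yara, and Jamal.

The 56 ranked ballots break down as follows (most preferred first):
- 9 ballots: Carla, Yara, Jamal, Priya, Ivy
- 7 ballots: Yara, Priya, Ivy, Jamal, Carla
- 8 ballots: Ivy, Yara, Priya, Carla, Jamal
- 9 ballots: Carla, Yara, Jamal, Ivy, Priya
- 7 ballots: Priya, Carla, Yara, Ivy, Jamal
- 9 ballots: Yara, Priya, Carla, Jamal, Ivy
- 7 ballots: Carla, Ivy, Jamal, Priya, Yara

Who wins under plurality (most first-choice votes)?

First-place votes: Priya 7, Carla 25, Ivy 8, Yara 16, Jamal 0.

Carla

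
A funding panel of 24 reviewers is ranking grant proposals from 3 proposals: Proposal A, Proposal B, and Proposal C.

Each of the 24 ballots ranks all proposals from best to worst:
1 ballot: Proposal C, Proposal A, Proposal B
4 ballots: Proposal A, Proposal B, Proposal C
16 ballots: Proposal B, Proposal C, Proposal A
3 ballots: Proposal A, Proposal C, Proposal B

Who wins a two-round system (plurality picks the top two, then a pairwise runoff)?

Round 1 first-place votes: Proposal A 7, Proposal B 16, Proposal C 1. Proposal B and Proposal A advance.
Runoff: Proposal B is ranked above Proposal A on 16 ballots, Proposal A above Proposal B on 8.

Proposal B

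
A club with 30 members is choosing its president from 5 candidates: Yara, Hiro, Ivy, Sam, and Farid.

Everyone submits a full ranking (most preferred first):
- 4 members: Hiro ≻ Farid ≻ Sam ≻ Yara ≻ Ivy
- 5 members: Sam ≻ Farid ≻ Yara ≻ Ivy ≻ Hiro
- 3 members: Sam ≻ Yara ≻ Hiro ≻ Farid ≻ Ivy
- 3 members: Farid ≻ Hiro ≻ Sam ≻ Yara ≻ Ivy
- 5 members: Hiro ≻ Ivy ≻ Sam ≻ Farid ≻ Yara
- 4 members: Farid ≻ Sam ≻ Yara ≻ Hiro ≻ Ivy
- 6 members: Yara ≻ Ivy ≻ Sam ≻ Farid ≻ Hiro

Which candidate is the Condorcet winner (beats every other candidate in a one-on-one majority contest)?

Sam

Sam vs Yara: 24–6
Sam vs Hiro: 18–12
Sam vs Ivy: 19–11
Sam vs Farid: 19–11
Sam beats every other candidate.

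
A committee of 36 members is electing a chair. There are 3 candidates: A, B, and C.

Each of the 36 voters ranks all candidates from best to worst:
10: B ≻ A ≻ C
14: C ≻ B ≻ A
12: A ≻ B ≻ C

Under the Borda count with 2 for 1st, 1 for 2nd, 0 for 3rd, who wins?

A: 10×1 + 14×0 + 12×2 = 34
B: 10×2 + 14×1 + 12×1 = 46
C: 10×0 + 14×2 + 12×0 = 28

B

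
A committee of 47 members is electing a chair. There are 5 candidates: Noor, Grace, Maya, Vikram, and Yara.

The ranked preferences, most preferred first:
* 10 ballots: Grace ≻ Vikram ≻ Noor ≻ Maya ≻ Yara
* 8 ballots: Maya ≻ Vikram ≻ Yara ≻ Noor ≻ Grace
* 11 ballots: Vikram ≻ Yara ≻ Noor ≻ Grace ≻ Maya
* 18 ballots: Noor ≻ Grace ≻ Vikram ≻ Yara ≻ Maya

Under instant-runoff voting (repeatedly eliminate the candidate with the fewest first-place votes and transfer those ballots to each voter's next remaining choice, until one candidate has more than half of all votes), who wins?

Round 1: Noor 18, Grace 10, Maya 8, Vikram 11, Yara 0. Yara eliminated.
Round 2: Noor 18, Grace 10, Maya 8, Vikram 11. Maya eliminated.
Round 3: Noor 18, Grace 10, Vikram 19. Grace eliminated.
Round 4: Noor 18, Vikram 29. Vikram has a majority (≥24).

Vikram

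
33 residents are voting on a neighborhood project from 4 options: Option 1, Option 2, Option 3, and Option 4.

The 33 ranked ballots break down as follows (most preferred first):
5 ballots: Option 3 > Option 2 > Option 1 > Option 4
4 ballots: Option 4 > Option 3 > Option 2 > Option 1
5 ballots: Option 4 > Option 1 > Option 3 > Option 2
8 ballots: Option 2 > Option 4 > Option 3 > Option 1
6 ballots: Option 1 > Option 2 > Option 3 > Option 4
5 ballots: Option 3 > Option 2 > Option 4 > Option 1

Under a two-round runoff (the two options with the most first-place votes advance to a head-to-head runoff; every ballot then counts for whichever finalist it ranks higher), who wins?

Round 1 first-place votes: Option 1 6, Option 2 8, Option 3 10, Option 4 9. Option 3 and Option 4 advance.
Runoff: Option 3 is ranked above Option 4 on 16 ballots, Option 4 above Option 3 on 17.

Option 4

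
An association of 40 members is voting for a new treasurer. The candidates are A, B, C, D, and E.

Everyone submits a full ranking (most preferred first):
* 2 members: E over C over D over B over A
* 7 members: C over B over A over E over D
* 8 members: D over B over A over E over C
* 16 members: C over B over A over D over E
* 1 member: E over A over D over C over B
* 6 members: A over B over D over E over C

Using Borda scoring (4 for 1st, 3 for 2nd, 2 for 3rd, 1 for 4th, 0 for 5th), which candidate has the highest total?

B

A: 2×0 + 7×2 + 8×2 + 16×2 + 1×3 + 6×4 = 89
B: 2×1 + 7×3 + 8×3 + 16×3 + 1×0 + 6×3 = 113
C: 2×3 + 7×4 + 8×0 + 16×4 + 1×1 + 6×0 = 99
D: 2×2 + 7×0 + 8×4 + 16×1 + 1×2 + 6×2 = 66
E: 2×4 + 7×1 + 8×1 + 16×0 + 1×4 + 6×1 = 33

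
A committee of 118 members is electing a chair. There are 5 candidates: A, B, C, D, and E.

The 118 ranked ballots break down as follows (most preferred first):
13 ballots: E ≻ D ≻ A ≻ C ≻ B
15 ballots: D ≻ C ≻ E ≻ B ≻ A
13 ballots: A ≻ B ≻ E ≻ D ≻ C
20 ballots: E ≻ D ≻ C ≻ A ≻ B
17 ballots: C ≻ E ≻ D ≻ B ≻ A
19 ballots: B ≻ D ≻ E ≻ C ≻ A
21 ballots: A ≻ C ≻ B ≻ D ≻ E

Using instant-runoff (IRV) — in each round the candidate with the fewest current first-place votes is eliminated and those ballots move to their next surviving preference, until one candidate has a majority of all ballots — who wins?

Round 1: A 34, B 19, C 17, D 15, E 33. D eliminated.
Round 2: A 34, B 19, C 32, E 33. B eliminated.
Round 3: A 34, C 32, E 52. C eliminated.
Round 4: A 34, E 84. E has a majority (≥60).

E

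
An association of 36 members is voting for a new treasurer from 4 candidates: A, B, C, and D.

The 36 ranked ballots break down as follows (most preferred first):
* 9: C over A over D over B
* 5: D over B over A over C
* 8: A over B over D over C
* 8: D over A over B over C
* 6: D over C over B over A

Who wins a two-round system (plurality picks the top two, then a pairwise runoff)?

D

Round 1 first-place votes: A 8, B 0, C 9, D 19. D and C advance.
Runoff: D is ranked above C on 27 ballots, C above D on 9.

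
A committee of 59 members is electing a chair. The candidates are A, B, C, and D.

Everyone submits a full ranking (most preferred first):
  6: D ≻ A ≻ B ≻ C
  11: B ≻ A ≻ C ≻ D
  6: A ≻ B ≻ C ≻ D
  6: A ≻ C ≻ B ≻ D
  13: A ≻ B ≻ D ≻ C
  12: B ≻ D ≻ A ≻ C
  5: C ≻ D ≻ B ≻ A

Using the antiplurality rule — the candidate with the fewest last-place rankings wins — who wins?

B

Last-place votes: A 5, B 0, C 31, D 23.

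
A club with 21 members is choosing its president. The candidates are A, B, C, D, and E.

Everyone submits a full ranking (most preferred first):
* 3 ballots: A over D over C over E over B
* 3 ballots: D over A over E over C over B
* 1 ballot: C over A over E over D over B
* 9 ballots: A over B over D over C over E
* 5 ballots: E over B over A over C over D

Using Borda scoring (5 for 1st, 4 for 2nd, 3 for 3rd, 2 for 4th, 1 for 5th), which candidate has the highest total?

A: 3×5 + 3×4 + 1×4 + 9×5 + 5×3 = 91
B: 3×1 + 3×1 + 1×1 + 9×4 + 5×4 = 63
C: 3×3 + 3×2 + 1×5 + 9×2 + 5×2 = 48
D: 3×4 + 3×5 + 1×2 + 9×3 + 5×1 = 61
E: 3×2 + 3×3 + 1×3 + 9×1 + 5×5 = 52

A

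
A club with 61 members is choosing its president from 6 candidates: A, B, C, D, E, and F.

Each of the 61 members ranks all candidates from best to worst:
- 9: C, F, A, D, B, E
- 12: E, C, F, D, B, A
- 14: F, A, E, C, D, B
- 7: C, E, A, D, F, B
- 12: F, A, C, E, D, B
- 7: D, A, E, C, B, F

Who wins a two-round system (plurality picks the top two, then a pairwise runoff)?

C

Round 1 first-place votes: A 0, B 0, C 16, D 7, E 12, F 26. F and C advance.
Runoff: F is ranked above C on 26 ballots, C above F on 35.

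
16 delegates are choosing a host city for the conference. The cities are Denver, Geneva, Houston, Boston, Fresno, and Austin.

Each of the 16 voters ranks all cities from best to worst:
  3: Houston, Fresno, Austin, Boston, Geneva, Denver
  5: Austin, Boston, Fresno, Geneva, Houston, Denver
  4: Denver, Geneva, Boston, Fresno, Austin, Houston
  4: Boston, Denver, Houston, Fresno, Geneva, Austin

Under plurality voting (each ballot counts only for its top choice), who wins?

First-place votes: Denver 4, Geneva 0, Houston 3, Boston 4, Fresno 0, Austin 5.

Austin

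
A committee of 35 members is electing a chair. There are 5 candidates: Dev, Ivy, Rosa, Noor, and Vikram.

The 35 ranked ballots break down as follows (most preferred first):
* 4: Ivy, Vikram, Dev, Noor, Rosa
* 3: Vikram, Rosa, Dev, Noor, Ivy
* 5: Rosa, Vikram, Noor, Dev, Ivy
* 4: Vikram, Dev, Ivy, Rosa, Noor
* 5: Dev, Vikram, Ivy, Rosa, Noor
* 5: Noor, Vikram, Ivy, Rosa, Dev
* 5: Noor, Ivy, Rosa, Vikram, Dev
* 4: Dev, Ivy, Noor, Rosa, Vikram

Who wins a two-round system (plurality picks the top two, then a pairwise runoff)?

Round 1 first-place votes: Dev 9, Ivy 4, Rosa 5, Noor 10, Vikram 7. Noor and Dev advance.
Runoff: Noor is ranked above Dev on 15 ballots, Dev above Noor on 20.

Dev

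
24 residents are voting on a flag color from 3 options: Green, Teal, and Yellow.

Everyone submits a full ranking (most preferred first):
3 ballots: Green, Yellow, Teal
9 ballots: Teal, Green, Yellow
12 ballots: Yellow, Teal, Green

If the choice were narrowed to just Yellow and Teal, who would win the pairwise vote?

Yellow is ranked above Teal on 15 ballots; Teal above Yellow on 9.

Yellow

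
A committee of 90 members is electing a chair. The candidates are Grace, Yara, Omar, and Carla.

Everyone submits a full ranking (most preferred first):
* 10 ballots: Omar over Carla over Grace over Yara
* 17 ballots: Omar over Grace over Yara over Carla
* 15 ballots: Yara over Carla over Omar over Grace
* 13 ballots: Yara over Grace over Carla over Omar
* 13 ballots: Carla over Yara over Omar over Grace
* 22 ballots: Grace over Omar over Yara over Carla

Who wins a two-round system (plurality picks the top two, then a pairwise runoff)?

Omar

Round 1 first-place votes: Grace 22, Yara 28, Omar 27, Carla 13. Yara and Omar advance.
Runoff: Yara is ranked above Omar on 41 ballots, Omar above Yara on 49.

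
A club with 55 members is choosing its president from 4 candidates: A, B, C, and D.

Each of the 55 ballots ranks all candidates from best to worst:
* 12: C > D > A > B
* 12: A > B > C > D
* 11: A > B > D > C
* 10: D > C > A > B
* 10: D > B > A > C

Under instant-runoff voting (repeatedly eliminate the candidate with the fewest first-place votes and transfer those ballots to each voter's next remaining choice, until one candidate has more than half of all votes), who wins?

D

Round 1: A 23, B 0, C 12, D 20. B eliminated.
Round 2: A 23, C 12, D 20. C eliminated.
Round 3: A 23, D 32. D has a majority (≥28).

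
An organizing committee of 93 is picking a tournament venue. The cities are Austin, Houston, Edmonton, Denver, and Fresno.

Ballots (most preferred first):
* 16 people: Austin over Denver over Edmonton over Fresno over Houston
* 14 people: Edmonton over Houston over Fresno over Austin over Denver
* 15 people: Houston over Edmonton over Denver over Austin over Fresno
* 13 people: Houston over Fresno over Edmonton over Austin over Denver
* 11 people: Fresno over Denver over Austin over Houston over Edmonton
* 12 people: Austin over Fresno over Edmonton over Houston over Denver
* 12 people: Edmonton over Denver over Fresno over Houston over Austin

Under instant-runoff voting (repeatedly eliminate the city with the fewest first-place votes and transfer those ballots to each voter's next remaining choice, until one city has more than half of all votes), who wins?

Round 1: Austin 28, Houston 28, Edmonton 26, Denver 0, Fresno 11. Denver eliminated.
Round 2: Austin 28, Houston 28, Edmonton 26, Fresno 11. Fresno eliminated.
Round 3: Austin 39, Houston 28, Edmonton 26. Edmonton eliminated.
Round 4: Austin 39, Houston 54. Houston has a majority (≥47).

Houston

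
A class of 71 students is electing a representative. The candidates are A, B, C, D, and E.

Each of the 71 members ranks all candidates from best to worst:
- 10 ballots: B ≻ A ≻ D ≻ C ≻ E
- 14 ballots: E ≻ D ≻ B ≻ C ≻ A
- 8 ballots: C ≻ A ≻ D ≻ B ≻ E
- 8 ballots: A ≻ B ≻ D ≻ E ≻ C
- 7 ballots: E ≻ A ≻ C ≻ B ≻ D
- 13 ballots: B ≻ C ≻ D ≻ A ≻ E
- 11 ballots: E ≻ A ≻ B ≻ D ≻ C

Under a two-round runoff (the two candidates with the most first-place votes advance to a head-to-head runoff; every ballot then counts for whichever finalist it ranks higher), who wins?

Round 1 first-place votes: A 8, B 23, C 8, D 0, E 32. E and B advance.
Runoff: E is ranked above B on 32 ballots, B above E on 39.

B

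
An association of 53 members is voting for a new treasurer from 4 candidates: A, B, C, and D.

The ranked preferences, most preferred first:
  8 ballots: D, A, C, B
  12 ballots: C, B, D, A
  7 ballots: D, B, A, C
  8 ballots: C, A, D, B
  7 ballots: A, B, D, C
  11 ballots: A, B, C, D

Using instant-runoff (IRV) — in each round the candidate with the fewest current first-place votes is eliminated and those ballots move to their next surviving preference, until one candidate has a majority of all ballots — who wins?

A

Round 1: A 18, B 0, C 20, D 15. B eliminated.
Round 2: A 18, C 20, D 15. D eliminated.
Round 3: A 33, C 20. A has a majority (≥27).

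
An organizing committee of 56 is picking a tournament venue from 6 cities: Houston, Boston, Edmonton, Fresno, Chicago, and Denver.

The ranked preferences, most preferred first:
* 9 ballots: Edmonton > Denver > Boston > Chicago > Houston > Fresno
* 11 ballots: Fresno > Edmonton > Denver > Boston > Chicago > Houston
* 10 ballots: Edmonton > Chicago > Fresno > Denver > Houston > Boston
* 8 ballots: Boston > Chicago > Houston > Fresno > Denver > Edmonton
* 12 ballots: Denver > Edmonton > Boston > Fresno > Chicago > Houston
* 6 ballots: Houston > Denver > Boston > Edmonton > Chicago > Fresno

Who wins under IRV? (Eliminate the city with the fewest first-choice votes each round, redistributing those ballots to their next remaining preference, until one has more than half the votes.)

Edmonton

Round 1: Houston 6, Boston 8, Edmonton 19, Fresno 11, Chicago 0, Denver 12. Chicago eliminated.
Round 2: Houston 6, Boston 8, Edmonton 19, Fresno 11, Denver 12. Houston eliminated.
Round 3: Boston 8, Edmonton 19, Fresno 11, Denver 18. Boston eliminated.
Round 4: Edmonton 19, Fresno 19, Denver 18. Denver eliminated.
Round 5: Edmonton 37, Fresno 19. Edmonton has a majority (≥29).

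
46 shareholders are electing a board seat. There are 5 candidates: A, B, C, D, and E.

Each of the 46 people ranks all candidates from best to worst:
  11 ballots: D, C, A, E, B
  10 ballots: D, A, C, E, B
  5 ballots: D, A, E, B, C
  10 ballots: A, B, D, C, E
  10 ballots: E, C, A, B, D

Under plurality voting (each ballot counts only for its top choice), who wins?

D

First-place votes: A 10, B 0, C 0, D 26, E 10.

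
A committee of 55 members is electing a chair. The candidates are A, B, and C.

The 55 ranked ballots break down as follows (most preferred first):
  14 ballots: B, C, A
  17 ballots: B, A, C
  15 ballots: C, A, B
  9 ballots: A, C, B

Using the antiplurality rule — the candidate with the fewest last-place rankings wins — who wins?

Last-place votes: A 14, B 24, C 17.

A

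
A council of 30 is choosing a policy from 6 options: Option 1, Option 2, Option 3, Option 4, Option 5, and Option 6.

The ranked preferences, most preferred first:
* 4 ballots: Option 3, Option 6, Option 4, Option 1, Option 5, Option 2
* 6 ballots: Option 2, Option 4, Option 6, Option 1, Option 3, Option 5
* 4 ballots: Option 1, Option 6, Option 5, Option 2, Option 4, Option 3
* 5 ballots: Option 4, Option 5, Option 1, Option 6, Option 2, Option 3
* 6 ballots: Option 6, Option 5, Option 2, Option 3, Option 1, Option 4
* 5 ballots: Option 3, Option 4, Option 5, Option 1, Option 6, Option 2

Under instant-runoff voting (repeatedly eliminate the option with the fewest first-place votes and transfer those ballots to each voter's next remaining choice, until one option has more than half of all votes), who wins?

Option 6

Round 1: Option 1 4, Option 2 6, Option 3 9, Option 4 5, Option 5 0, Option 6 6. Option 5 eliminated.
Round 2: Option 1 4, Option 2 6, Option 3 9, Option 4 5, Option 6 6. Option 1 eliminated.
Round 3: Option 2 6, Option 3 9, Option 4 5, Option 6 10. Option 4 eliminated.
Round 4: Option 2 6, Option 3 9, Option 6 15. Option 2 eliminated.
Round 5: Option 3 9, Option 6 21. Option 6 has a majority (≥16).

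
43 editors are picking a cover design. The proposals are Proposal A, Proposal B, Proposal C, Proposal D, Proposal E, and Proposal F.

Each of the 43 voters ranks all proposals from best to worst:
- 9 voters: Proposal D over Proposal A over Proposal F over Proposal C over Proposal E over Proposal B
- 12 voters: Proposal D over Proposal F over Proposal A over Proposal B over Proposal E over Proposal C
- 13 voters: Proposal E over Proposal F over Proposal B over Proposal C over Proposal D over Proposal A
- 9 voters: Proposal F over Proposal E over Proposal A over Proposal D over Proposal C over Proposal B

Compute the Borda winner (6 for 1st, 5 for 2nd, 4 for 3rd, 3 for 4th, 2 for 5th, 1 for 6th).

Proposal A: 9×5 + 12×4 + 13×1 + 9×4 = 142
Proposal B: 9×1 + 12×3 + 13×4 + 9×1 = 106
Proposal C: 9×3 + 12×1 + 13×3 + 9×2 = 96
Proposal D: 9×6 + 12×6 + 13×2 + 9×3 = 179
Proposal E: 9×2 + 12×2 + 13×6 + 9×5 = 165
Proposal F: 9×4 + 12×5 + 13×5 + 9×6 = 215

Proposal F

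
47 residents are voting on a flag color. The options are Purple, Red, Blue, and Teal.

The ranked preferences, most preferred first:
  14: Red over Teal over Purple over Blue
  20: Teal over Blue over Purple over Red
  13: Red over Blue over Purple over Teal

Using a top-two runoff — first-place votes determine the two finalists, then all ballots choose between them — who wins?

Round 1 first-place votes: Purple 0, Red 27, Blue 0, Teal 20. Red and Teal advance.
Runoff: Red is ranked above Teal on 27 ballots, Teal above Red on 20.

Red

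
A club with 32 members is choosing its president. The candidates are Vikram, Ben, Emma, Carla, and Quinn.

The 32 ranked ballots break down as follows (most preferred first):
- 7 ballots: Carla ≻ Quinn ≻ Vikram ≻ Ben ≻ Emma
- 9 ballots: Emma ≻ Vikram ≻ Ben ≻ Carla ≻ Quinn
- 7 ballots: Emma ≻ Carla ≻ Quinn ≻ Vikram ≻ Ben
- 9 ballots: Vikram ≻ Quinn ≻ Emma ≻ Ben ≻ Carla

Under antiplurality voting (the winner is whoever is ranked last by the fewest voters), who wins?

Vikram

Last-place votes: Vikram 0, Ben 7, Emma 7, Carla 9, Quinn 9.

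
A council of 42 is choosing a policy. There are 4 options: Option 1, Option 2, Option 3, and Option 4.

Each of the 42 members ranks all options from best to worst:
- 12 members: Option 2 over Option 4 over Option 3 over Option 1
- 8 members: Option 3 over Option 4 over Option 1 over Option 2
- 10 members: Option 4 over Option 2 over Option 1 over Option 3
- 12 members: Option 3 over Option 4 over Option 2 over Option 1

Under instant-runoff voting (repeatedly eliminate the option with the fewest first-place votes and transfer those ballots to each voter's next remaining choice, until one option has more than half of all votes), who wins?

Option 2

Round 1: Option 1 0, Option 2 12, Option 3 20, Option 4 10. Option 1 eliminated.
Round 2: Option 2 12, Option 3 20, Option 4 10. Option 4 eliminated.
Round 3: Option 2 22, Option 3 20. Option 2 has a majority (≥22).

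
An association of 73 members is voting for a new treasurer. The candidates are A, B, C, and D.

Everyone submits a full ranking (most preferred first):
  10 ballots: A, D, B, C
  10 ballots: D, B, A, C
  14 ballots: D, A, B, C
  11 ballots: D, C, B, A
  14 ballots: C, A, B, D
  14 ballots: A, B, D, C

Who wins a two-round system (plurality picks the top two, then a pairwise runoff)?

A

Round 1 first-place votes: A 24, B 0, C 14, D 35. D and A advance.
Runoff: D is ranked above A on 35 ballots, A above D on 38.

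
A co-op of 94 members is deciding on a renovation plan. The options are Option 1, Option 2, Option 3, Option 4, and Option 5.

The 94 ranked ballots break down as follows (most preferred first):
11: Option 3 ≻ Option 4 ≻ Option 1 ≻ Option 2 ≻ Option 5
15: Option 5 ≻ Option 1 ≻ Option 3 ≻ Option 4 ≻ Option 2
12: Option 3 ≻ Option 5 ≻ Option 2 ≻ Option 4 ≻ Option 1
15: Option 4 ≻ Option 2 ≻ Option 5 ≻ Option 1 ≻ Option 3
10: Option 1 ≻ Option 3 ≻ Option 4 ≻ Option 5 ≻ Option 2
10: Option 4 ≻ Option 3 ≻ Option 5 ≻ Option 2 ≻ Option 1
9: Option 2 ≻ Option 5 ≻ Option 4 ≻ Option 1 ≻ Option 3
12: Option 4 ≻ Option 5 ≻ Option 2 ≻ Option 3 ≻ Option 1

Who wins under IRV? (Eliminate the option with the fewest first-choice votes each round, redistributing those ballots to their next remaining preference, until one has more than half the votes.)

Option 3

Round 1: Option 1 10, Option 2 9, Option 3 23, Option 4 37, Option 5 15. Option 2 eliminated.
Round 2: Option 1 10, Option 3 23, Option 4 37, Option 5 24. Option 1 eliminated.
Round 3: Option 3 33, Option 4 37, Option 5 24. Option 5 eliminated.
Round 4: Option 3 48, Option 4 46. Option 3 has a majority (≥48).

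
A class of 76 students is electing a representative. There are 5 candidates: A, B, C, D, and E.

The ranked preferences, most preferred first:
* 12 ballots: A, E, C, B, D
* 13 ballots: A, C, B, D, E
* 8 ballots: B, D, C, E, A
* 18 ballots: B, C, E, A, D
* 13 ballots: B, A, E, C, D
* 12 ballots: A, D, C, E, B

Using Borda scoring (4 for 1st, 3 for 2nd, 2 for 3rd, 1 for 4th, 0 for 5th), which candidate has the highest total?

A

A: 12×4 + 13×4 + 8×0 + 18×1 + 13×3 + 12×4 = 205
B: 12×1 + 13×2 + 8×4 + 18×4 + 13×4 + 12×0 = 194
C: 12×2 + 13×3 + 8×2 + 18×3 + 13×1 + 12×2 = 170
D: 12×0 + 13×1 + 8×3 + 18×0 + 13×0 + 12×3 = 73
E: 12×3 + 13×0 + 8×1 + 18×2 + 13×2 + 12×1 = 118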